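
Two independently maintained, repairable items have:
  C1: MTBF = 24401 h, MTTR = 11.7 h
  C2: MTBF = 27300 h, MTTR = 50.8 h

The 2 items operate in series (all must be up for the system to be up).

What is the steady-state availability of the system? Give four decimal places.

0.9977

A(C1) = MTBF/(MTBF+MTTR) = 24401/(24401+11.7) = 0.999521
A(C2) = MTBF/(MTBF+MTTR) = 27300/(27300+50.8) = 0.998143
Series availability: 0.999521 × 0.998143 = 0.9977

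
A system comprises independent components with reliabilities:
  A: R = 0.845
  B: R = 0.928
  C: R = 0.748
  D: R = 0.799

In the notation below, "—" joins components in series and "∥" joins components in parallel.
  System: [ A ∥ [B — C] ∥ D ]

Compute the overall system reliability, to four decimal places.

Series (B and C): 0.928000 × 0.748000 = 0.694144
Parallel (A, [0.694144], and D): 1 − (1 − 0.845000)(1 − 0.694144)(1 − 0.799000) = 0.9905

0.9905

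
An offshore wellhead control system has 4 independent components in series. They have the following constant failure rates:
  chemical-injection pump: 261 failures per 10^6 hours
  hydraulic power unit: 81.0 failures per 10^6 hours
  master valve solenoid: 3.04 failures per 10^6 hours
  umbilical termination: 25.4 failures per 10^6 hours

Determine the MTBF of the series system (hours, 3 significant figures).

Series of exponential components: λ_sys = Σ λ_i
λ_sys = 0.000261 + 0.0000810 + 0.00000304 + 0.0000254 = 3.7044e-04 /h
MTBF = 1 / λ_sys = 2700 h

2700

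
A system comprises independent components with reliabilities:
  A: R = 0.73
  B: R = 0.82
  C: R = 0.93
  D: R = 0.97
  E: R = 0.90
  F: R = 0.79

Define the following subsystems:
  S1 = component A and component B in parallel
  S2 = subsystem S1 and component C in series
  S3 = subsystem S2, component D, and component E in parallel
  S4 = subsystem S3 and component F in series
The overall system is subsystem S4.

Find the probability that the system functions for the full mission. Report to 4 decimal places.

Parallel (A and B): 1 − (1 − 0.730000)(1 − 0.820000) = 0.951400
Series ([0.951400] and C): 0.951400 × 0.930000 = 0.884802
Parallel ([0.884802], D, and E): 1 − (1 − 0.884802)(1 − 0.970000)(1 − 0.900000) = 0.999654
Series ([0.999654] and F): 0.999654 × 0.790000 = 0.7897

0.7897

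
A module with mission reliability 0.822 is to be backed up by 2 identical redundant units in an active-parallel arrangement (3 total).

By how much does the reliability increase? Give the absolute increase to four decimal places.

R_before = 0.822
R_after = 1 − (1 − 0.822)^3 = 0.9944
ΔR = 0.9944 − 0.822 = 0.1724

0.1724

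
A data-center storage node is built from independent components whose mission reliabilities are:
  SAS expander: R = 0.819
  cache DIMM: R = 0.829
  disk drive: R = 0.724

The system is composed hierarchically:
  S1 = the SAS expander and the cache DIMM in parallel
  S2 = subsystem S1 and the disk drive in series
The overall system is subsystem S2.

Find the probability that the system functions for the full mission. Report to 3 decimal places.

0.702

Parallel (SAS expander and cache DIMM): 1 − (1 − 0.81900)(1 − 0.82900) = 0.96905
Series ([0.96905] and disk drive): 0.96905 × 0.72400 = 0.702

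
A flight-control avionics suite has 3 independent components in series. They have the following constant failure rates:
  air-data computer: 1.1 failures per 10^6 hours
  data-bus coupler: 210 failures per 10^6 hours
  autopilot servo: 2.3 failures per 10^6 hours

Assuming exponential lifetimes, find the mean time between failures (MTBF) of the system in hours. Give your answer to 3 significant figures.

4690

Series of exponential components: λ_sys = Σ λ_i
λ_sys = 0.0000011 + 0.00021 + 0.0000023 = 2.1340e-04 /h
MTBF = 1 / λ_sys = 4690 h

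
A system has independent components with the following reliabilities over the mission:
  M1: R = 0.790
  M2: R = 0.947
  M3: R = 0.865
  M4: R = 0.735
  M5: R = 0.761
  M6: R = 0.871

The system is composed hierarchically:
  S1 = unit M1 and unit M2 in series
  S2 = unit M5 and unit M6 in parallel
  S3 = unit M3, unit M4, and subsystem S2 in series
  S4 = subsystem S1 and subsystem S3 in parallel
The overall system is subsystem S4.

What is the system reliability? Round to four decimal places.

Series (M1 and M2): 0.790000 × 0.947000 = 0.748130
Parallel (M5 and M6): 1 − (1 − 0.761000)(1 − 0.871000) = 0.969169
Series (M3, M4, and [0.969169]): 0.865000 × 0.735000 × 0.969169 = 0.616173
Parallel ([0.748130] and [0.616173]): 1 − (1 − 0.748130)(1 − 0.616173) = 0.9033

0.9033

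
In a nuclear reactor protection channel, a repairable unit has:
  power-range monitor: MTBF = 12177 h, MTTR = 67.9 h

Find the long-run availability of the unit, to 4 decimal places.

0.9945

A(power-range monitor) = MTBF/(MTBF+MTTR) = 12177/(12177+67.9) = 0.9945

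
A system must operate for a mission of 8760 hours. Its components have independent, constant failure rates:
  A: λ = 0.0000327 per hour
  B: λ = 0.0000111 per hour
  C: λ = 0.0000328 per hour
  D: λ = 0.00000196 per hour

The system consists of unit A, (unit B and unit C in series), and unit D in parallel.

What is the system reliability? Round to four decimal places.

0.9986

R(A) = exp(−0.0000327 × 8760) = 0.750923
R(B) = exp(−0.0000111 × 8760) = 0.907342
R(C) = exp(−0.0000328 × 8760) = 0.750266
R(D) = exp(−0.00000196 × 8760) = 0.982977
Series (B and C): 0.907342 × 0.750266 = 0.680748
Parallel (A, [0.680748], and D): 1 − (1 − 0.750923)(1 − 0.680748)(1 − 0.982977) = 0.9986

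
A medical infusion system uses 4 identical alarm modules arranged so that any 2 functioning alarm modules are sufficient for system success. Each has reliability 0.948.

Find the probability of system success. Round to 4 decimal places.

0.9995

R = Σ_{i=2}^{4} C(4,i) p^i (1−p)^{4−i} with p = 0.948
C(4,2)·0.948^2·0.052^2 = 0.014581
C(4,3)·0.948^3·0.052^1 = 0.177210
C(4,4)·0.948^4·0.052^0 = 0.807669
Sum = 0.9995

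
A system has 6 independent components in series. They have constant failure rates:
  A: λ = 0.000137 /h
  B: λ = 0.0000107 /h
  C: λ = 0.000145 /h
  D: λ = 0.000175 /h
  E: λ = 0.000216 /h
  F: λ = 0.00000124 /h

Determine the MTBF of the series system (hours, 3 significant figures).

1460

Series of exponential components: λ_sys = Σ λ_i
λ_sys = 0.000137 + 0.0000107 + 0.000145 + 0.000175 + 0.000216 + 0.00000124 = 6.8494e-04 /h
MTBF = 1 / λ_sys = 1460 h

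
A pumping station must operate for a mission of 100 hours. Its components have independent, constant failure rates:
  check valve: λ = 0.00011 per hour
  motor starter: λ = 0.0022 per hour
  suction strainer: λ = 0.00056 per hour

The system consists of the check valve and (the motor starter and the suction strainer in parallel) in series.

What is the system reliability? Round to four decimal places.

0.9784

R(check valve) = exp(−0.00011 × 100) = 0.989060
R(motor starter) = exp(−0.0022 × 100) = 0.802519
R(suction strainer) = exp(−0.00056 × 100) = 0.945539
Parallel (motor starter and suction strainer): 1 − (1 − 0.802519)(1 − 0.945539) = 0.989245
Series (check valve and [0.989245]): 0.989060 × 0.989245 = 0.9784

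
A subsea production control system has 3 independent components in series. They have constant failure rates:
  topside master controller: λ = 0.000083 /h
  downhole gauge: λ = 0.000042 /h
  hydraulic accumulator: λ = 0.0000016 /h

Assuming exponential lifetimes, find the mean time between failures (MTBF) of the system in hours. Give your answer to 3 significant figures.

7900

Series of exponential components: λ_sys = Σ λ_i
λ_sys = 0.000083 + 0.000042 + 0.0000016 = 1.2660e-04 /h
MTBF = 1 / λ_sys = 7900 h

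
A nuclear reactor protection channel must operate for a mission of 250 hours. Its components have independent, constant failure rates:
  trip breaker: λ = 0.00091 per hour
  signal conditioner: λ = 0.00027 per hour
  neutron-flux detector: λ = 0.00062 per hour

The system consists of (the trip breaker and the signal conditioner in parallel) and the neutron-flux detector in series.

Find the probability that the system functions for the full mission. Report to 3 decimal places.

R(trip breaker) = exp(−0.00091 × 250) = 0.79652
R(signal conditioner) = exp(−0.00027 × 250) = 0.93473
R(neutron-flux detector) = exp(−0.00062 × 250) = 0.85642
Parallel (trip breaker and signal conditioner): 1 − (1 − 0.79652)(1 − 0.93473) = 0.98672
Series ([0.98672] and neutron-flux detector): 0.98672 × 0.85642 = 0.845

0.845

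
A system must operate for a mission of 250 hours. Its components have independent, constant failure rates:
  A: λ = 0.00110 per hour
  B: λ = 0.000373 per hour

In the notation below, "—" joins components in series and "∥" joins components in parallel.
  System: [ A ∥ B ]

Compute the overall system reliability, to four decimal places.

0.9786

R(A) = exp(−0.00110 × 250) = 0.759572
R(B) = exp(−0.000373 × 250) = 0.910966
Parallel (A and B): 1 − (1 − 0.759572)(1 − 0.910966) = 0.9786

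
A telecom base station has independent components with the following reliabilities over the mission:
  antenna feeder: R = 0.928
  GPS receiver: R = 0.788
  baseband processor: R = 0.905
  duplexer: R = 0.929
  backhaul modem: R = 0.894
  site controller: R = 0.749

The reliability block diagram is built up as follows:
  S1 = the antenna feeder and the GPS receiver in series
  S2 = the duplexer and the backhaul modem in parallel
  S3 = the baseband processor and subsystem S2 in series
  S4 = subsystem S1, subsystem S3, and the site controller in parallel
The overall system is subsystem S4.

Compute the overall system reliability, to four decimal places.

Series (antenna feeder and GPS receiver): 0.928000 × 0.788000 = 0.731264
Parallel (duplexer and backhaul modem): 1 − (1 − 0.929000)(1 − 0.894000) = 0.992474
Series (baseband processor and [0.992474]): 0.905000 × 0.992474 = 0.898189
Parallel ([0.731264], [0.898189], and site controller): 1 − (1 − 0.731264)(1 − 0.898189)(1 − 0.749000) = 0.9931

0.9931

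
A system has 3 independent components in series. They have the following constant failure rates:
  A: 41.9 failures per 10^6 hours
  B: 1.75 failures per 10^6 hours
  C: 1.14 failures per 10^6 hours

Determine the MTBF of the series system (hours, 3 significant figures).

Series of exponential components: λ_sys = Σ λ_i
λ_sys = 0.0000419 + 0.00000175 + 0.00000114 = 4.4790e-05 /h
MTBF = 1 / λ_sys = 22300 h

22300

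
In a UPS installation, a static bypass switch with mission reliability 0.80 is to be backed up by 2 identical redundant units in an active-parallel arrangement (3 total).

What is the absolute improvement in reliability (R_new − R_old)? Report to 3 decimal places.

0.192

R_before = 0.80
R_after = 1 − (1 − 0.80)^3 = 0.992
ΔR = 0.992 − 0.80 = 0.192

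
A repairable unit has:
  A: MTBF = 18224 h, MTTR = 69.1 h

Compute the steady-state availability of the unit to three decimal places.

0.996

A(A) = MTBF/(MTBF+MTTR) = 18224/(18224+69.1) = 0.996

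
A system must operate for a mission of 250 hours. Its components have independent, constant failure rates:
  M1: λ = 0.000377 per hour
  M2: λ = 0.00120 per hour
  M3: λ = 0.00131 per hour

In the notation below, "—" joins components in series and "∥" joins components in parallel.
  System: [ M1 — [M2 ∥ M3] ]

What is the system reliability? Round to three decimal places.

R(M1) = exp(−0.000377 × 250) = 0.91006
R(M2) = exp(−0.00120 × 250) = 0.74082
R(M3) = exp(−0.00131 × 250) = 0.72072
Parallel (M2 and M3): 1 − (1 − 0.74082)(1 − 0.72072) = 0.92762
Series (M1 and [0.92762]): 0.91006 × 0.92762 = 0.844

0.844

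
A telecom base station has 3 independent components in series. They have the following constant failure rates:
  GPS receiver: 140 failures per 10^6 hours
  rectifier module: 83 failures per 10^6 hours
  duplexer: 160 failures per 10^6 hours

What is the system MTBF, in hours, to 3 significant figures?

2610

Series of exponential components: λ_sys = Σ λ_i
λ_sys = 0.00014 + 0.000083 + 0.00016 = 3.8300e-04 /h
MTBF = 1 / λ_sys = 2610 h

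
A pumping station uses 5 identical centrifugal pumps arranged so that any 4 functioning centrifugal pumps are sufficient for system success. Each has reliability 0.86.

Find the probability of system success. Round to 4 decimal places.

0.8533

R = Σ_{i=4}^{5} C(5,i) p^i (1−p)^{5−i} with p = 0.86
C(5,4)·0.86^4·0.14^1 = 0.382906
C(5,5)·0.86^5·0.14^0 = 0.470427
Sum = 0.8533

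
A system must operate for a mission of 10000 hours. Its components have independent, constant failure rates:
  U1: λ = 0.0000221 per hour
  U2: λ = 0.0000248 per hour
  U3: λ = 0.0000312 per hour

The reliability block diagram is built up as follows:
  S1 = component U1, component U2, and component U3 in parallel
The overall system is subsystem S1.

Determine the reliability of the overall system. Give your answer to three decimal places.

0.988

R(U1) = exp(−0.0000221 × 10000) = 0.80172
R(U2) = exp(−0.0000248 × 10000) = 0.78036
R(U3) = exp(−0.0000312 × 10000) = 0.73198
Parallel (U1, U2, and U3): 1 − (1 − 0.80172)(1 − 0.78036)(1 − 0.73198) = 0.988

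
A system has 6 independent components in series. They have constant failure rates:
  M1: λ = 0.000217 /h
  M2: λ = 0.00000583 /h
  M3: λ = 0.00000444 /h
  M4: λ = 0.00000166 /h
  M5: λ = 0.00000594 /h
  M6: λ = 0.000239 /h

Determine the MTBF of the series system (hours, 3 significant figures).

2110

Series of exponential components: λ_sys = Σ λ_i
λ_sys = 0.000217 + 0.00000583 + 0.00000444 + 0.00000166 + 0.00000594 + 0.000239 = 4.7387e-04 /h
MTBF = 1 / λ_sys = 2110 h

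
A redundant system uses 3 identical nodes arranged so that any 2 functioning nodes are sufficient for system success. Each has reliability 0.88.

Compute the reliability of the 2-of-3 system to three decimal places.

R = Σ_{i=2}^{3} C(3,i) p^i (1−p)^{3−i} with p = 0.88
C(3,2)·0.88^2·0.12^1 = 0.27878
C(3,3)·0.88^3·0.12^0 = 0.68147
Sum = 0.960

0.960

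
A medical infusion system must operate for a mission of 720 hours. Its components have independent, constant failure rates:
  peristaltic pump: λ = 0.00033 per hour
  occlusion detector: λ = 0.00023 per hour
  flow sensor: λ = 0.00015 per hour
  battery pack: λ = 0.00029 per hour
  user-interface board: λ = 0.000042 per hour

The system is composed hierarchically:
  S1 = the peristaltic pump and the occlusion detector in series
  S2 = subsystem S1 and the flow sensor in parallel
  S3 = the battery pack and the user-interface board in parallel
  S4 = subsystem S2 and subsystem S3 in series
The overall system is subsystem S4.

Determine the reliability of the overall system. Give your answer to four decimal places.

R(peristaltic pump) = exp(−0.00033 × 720) = 0.788518
R(occlusion detector) = exp(−0.00023 × 720) = 0.847385
R(flow sensor) = exp(−0.00015 × 720) = 0.897628
R(battery pack) = exp(−0.00029 × 720) = 0.811558
R(user-interface board) = exp(−0.000042 × 720) = 0.970213
Series (peristaltic pump and occlusion detector): 0.788518 × 0.847385 = 0.668178
Parallel ([0.668178] and flow sensor): 1 − (1 − 0.668178)(1 − 0.897628) = 0.966031
Parallel (battery pack and user-interface board): 1 − (1 − 0.811558)(1 − 0.970213) = 0.994387
Series ([0.966031] and [0.994387]): 0.966031 × 0.994387 = 0.9606

0.9606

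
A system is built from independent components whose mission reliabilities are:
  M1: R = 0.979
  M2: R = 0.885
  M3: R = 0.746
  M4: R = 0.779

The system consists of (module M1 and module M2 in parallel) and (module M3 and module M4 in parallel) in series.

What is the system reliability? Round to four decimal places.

0.9416

Parallel (M1 and M2): 1 − (1 − 0.979000)(1 − 0.885000) = 0.997585
Parallel (M3 and M4): 1 − (1 − 0.746000)(1 − 0.779000) = 0.943866
Series ([0.997585] and [0.943866]): 0.997585 × 0.943866 = 0.9416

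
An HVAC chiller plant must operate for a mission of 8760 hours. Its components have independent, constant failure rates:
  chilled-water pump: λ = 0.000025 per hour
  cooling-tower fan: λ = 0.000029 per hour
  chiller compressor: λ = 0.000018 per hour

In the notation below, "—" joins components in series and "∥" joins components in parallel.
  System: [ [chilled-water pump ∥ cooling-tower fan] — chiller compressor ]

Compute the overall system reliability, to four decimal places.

R(chilled-water pump) = exp(−0.000025 × 8760) = 0.803322
R(cooling-tower fan) = exp(−0.000029 × 8760) = 0.775661
R(chiller compressor) = exp(−0.000018 × 8760) = 0.854123
Parallel (chilled-water pump and cooling-tower fan): 1 − (1 − 0.803322)(1 − 0.775661) = 0.955877
Series ([0.955877] and chiller compressor): 0.955877 × 0.854123 = 0.8164

0.8164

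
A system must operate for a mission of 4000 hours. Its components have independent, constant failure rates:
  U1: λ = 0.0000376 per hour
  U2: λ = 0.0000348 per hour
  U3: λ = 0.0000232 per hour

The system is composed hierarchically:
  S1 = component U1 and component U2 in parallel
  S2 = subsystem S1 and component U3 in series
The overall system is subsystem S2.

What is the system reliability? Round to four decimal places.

0.8948

R(U1) = exp(−0.0000376 × 4000) = 0.860364
R(U2) = exp(−0.0000348 × 4000) = 0.870054
R(U3) = exp(−0.0000232 × 4000) = 0.911376
Parallel (U1 and U2): 1 − (1 − 0.860364)(1 − 0.870054) = 0.981855
Series ([0.981855] and U3): 0.981855 × 0.911376 = 0.8948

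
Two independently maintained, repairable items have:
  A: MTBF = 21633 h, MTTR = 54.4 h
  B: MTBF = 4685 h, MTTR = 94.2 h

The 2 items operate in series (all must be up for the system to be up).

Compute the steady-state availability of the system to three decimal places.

0.978

A(A) = MTBF/(MTBF+MTTR) = 21633/(21633+54.4) = 0.997492
A(B) = MTBF/(MTBF+MTTR) = 4685/(4685+94.2) = 0.980290
Series availability: 0.997492 × 0.980290 = 0.978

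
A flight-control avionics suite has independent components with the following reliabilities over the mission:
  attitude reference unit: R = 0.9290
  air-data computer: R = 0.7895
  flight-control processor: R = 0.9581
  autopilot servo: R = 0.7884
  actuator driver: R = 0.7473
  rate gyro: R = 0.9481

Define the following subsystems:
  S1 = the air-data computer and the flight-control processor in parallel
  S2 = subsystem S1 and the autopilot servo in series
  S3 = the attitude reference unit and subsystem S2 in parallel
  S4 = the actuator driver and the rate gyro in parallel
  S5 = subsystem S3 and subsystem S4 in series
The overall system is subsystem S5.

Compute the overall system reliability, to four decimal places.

0.9716

Parallel (air-data computer and flight-control processor): 1 − (1 − 0.789500)(1 − 0.958100) = 0.991180
Series ([0.991180] and autopilot servo): 0.991180 × 0.788400 = 0.781446
Parallel (attitude reference unit and [0.781446]): 1 − (1 − 0.929000)(1 − 0.781446) = 0.984483
Parallel (actuator driver and rate gyro): 1 − (1 − 0.747300)(1 − 0.948100) = 0.986885
Series ([0.984483] and [0.986885]): 0.984483 × 0.986885 = 0.9716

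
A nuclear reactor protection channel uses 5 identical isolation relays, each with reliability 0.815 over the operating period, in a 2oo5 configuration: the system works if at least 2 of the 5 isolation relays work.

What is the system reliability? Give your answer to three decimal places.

R = Σ_{i=2}^{5} C(5,i) p^i (1−p)^{5−i} with p = 0.815
C(5,2)·0.815^2·0.185^3 = 0.04206
C(5,3)·0.815^3·0.185^2 = 0.18527
C(5,4)·0.815^4·0.185^1 = 0.40811
C(5,5)·0.815^5·0.185^0 = 0.35957
Sum = 0.995

0.995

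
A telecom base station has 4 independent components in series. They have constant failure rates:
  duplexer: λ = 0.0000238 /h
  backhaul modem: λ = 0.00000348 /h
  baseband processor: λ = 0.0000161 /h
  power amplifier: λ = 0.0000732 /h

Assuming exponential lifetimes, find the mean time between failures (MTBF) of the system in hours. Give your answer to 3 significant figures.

Series of exponential components: λ_sys = Σ λ_i
λ_sys = 0.0000238 + 0.00000348 + 0.0000161 + 0.0000732 = 1.1658e-04 /h
MTBF = 1 / λ_sys = 8580 h

8580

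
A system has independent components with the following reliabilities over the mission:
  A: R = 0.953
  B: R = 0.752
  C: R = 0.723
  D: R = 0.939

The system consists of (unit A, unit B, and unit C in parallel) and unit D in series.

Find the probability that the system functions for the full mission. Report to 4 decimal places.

0.9360

Parallel (A, B, and C): 1 − (1 − 0.953000)(1 − 0.752000)(1 − 0.723000) = 0.996771
Series ([0.996771] and D): 0.996771 × 0.939000 = 0.9360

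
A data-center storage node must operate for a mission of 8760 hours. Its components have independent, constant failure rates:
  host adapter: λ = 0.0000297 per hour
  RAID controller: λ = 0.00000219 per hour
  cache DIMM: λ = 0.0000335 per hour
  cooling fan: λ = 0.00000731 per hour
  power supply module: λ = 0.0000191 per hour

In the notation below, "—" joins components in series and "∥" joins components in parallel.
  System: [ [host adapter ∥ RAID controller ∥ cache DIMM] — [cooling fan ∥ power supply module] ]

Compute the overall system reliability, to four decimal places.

0.9893

R(host adapter) = exp(−0.0000297 × 8760) = 0.770919
R(RAID controller) = exp(−0.00000219 × 8760) = 0.980998
R(cache DIMM) = exp(−0.0000335 × 8760) = 0.745679
R(cooling fan) = exp(−0.00000731 × 8760) = 0.937972
R(power supply module) = exp(−0.0000191 × 8760) = 0.845932
Parallel (host adapter, RAID controller, and cache DIMM): 1 − (1 − 0.770919)(1 − 0.980998)(1 − 0.745679) = 0.998893
Parallel (cooling fan and power supply module): 1 − (1 − 0.937972)(1 − 0.845932) = 0.990443
Series ([0.998893] and [0.990443]): 0.998893 × 0.990443 = 0.9893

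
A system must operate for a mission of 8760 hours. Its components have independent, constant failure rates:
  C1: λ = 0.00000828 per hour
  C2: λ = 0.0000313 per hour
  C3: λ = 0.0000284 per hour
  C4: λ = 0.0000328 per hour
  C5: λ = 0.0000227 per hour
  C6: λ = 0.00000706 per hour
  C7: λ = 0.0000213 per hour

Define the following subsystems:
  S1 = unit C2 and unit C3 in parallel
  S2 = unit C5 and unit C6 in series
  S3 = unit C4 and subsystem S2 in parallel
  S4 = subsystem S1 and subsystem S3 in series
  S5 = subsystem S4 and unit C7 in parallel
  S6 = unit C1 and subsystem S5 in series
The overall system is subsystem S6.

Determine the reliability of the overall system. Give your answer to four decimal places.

R(C1) = exp(−0.00000828 × 8760) = 0.930035
R(C2) = exp(−0.0000313 × 8760) = 0.760189
R(C3) = exp(−0.0000284 × 8760) = 0.779748
R(C4) = exp(−0.0000328 × 8760) = 0.750266
R(C5) = exp(−0.0000227 × 8760) = 0.819671
R(C6) = exp(−0.00000706 × 8760) = 0.940028
R(C7) = exp(−0.0000213 × 8760) = 0.829786
Parallel (C2 and C3): 1 − (1 − 0.760189)(1 − 0.779748) = 0.947181
Series (C5 and C6): 0.819671 × 0.940028 = 0.770514
Parallel (C4 and [0.770514]): 1 − (1 − 0.750266)(1 − 0.770514) = 0.942690
Series ([0.947181] and [0.942690]): 0.947181 × 0.942690 = 0.892898
Parallel ([0.892898] and C7): 1 − (1 − 0.892898)(1 − 0.829786) = 0.981770
Series (C1 and [0.981770]): 0.930035 × 0.981770 = 0.9131

0.9131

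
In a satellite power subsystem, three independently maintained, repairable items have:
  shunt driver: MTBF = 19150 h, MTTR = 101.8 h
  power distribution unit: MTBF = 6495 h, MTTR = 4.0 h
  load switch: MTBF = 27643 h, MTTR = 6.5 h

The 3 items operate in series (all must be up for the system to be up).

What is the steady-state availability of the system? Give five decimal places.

A(shunt driver) = MTBF/(MTBF+MTTR) = 19150/(19150+101.8) = 0.994712
A(power distribution unit) = MTBF/(MTBF+MTTR) = 6495/(6495+4.0) = 0.999385
A(load switch) = MTBF/(MTBF+MTTR) = 27643/(27643+6.5) = 0.999765
Series availability: 0.994712 × 0.999385 × 0.999765 = 0.99387

0.99387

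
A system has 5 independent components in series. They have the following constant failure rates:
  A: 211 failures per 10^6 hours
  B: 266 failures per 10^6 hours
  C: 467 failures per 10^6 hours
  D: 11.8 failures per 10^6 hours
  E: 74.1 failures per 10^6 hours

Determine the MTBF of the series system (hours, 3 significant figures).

971

Series of exponential components: λ_sys = Σ λ_i
λ_sys = 0.000211 + 0.000266 + 0.000467 + 0.0000118 + 0.0000741 = 1.0299e-03 /h
MTBF = 1 / λ_sys = 971 h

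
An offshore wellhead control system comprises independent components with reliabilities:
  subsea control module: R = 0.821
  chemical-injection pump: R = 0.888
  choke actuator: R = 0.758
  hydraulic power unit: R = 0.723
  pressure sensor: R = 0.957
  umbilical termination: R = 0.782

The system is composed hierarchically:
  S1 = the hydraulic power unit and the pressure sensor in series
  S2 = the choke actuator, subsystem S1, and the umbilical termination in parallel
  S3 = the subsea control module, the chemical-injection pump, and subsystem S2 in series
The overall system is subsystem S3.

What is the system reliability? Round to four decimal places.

Series (hydraulic power unit and pressure sensor): 0.723000 × 0.957000 = 0.691911
Parallel (choke actuator, [0.691911], and umbilical termination): 1 − (1 − 0.758000)(1 − 0.691911)(1 − 0.782000) = 0.983746
Series (subsea control module, chemical-injection pump, and [0.983746]): 0.821000 × 0.888000 × 0.983746 = 0.7172

0.7172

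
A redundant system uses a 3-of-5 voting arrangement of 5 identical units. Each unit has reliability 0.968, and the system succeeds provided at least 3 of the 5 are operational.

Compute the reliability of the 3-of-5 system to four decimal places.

0.9997

R = Σ_{i=3}^{5} C(5,i) p^i (1−p)^{5−i} with p = 0.968
C(5,3)·0.968^3·0.032^2 = 0.009288
C(5,4)·0.968^4·0.032^1 = 0.140482
C(5,5)·0.968^5·0.032^0 = 0.849918
Sum = 0.9997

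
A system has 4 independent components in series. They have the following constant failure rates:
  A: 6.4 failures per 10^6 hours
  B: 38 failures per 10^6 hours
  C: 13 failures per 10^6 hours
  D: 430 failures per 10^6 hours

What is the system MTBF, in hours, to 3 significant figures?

Series of exponential components: λ_sys = Σ λ_i
λ_sys = 0.0000064 + 0.000038 + 0.000013 + 0.00043 = 4.8740e-04 /h
MTBF = 1 / λ_sys = 2050 h

2050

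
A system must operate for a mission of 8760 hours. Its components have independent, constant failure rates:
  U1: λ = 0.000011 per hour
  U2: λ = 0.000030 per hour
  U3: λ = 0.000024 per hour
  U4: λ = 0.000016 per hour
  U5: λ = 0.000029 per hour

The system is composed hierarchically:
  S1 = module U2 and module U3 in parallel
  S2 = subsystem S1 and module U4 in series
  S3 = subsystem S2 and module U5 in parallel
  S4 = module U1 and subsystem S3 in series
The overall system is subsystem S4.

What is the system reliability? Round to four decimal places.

R(U1) = exp(−0.000011 × 8760) = 0.908137
R(U2) = exp(−0.000030 × 8760) = 0.768896
R(U3) = exp(−0.000024 × 8760) = 0.810390
R(U4) = exp(−0.000016 × 8760) = 0.869219
R(U5) = exp(−0.000029 × 8760) = 0.775661
Parallel (U2 and U3): 1 − (1 − 0.768896)(1 − 0.810390) = 0.956180
Series ([0.956180] and U4): 0.956180 × 0.869219 = 0.831130
Parallel ([0.831130] and U5): 1 − (1 − 0.831130)(1 − 0.775661) = 0.962116
Series (U1 and [0.962116]): 0.908137 × 0.962116 = 0.8737

0.8737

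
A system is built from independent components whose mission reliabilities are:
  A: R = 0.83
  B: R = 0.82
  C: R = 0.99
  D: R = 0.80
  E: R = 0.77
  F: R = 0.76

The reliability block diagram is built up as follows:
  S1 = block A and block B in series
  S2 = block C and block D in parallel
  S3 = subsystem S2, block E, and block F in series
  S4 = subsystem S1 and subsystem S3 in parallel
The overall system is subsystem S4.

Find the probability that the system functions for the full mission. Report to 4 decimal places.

Series (A and B): 0.830000 × 0.820000 = 0.680600
Parallel (C and D): 1 − (1 − 0.990000)(1 − 0.800000) = 0.998000
Series ([0.998000], E, and F): 0.998000 × 0.770000 × 0.760000 = 0.584030
Parallel ([0.680600] and [0.584030]): 1 − (1 − 0.680600)(1 − 0.584030) = 0.8671

0.8671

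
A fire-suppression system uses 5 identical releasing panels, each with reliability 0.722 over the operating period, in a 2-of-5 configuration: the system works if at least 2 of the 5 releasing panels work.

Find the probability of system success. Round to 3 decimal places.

0.977

R = Σ_{i=2}^{5} C(5,i) p^i (1−p)^{5−i} with p = 0.722
C(5,2)·0.722^2·0.278^3 = 0.11200
C(5,3)·0.722^3·0.278^2 = 0.29087
C(5,4)·0.722^4·0.278^1 = 0.37771
C(5,5)·0.722^5·0.278^0 = 0.19619
Sum = 0.977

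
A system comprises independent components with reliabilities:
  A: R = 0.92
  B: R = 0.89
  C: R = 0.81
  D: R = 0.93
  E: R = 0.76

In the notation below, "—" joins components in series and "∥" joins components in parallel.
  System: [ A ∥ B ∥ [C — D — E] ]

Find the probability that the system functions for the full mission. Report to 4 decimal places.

0.9962

Series (C, D, and E): 0.810000 × 0.930000 × 0.760000 = 0.572508
Parallel (A, B, and [0.572508]): 1 − (1 − 0.920000)(1 − 0.890000)(1 − 0.572508) = 0.9962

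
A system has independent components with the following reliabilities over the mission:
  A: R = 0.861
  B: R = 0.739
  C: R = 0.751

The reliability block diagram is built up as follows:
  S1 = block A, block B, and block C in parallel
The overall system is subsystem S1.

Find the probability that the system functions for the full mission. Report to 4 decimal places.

Parallel (A, B, and C): 1 − (1 − 0.861000)(1 − 0.739000)(1 − 0.751000) = 0.9910

0.9910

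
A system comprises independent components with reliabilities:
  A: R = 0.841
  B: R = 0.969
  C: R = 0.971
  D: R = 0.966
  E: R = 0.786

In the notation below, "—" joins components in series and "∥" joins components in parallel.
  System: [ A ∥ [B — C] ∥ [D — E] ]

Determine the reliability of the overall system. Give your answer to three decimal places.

Series (B and C): 0.96900 × 0.97100 = 0.94090
Series (D and E): 0.96600 × 0.78600 = 0.75928
Parallel (A, [0.94090], and [0.75928]): 1 − (1 − 0.84100)(1 − 0.94090)(1 − 0.75928) = 0.998

0.998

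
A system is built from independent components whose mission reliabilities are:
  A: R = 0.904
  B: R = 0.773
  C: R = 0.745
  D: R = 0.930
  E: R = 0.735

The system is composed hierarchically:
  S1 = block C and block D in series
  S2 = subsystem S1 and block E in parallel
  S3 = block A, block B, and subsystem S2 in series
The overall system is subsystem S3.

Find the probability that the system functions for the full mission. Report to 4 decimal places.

0.6419

Series (C and D): 0.745000 × 0.930000 = 0.692850
Parallel ([0.692850] and E): 1 − (1 − 0.692850)(1 − 0.735000) = 0.918605
Series (A, B, and [0.918605]): 0.904000 × 0.773000 × 0.918605 = 0.6419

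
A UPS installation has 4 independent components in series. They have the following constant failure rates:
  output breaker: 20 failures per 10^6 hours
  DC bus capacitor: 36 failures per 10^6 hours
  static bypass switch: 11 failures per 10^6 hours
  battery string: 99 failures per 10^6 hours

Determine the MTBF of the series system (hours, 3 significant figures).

Series of exponential components: λ_sys = Σ λ_i
λ_sys = 0.000020 + 0.000036 + 0.000011 + 0.000099 = 1.6600e-04 /h
MTBF = 1 / λ_sys = 6020 h

6020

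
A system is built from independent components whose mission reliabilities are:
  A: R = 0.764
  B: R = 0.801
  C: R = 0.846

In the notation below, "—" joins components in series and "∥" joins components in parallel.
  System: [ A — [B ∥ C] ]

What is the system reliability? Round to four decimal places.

0.7406

Parallel (B and C): 1 − (1 − 0.801000)(1 − 0.846000) = 0.969354
Series (A and [0.969354]): 0.764000 × 0.969354 = 0.7406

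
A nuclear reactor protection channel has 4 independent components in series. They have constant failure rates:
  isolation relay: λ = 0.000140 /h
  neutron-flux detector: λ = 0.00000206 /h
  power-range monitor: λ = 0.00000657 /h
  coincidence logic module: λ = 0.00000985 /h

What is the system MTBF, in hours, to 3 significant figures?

Series of exponential components: λ_sys = Σ λ_i
λ_sys = 0.000140 + 0.00000206 + 0.00000657 + 0.00000985 = 1.5848e-04 /h
MTBF = 1 / λ_sys = 6310 h

6310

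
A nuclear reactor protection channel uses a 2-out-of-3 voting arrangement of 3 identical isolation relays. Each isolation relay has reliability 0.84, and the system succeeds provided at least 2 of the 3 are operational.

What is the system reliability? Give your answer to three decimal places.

R = Σ_{i=2}^{3} C(3,i) p^i (1−p)^{3−i} with p = 0.84
C(3,2)·0.84^2·0.16^1 = 0.33869
C(3,3)·0.84^3·0.16^0 = 0.59270
Sum = 0.931

0.931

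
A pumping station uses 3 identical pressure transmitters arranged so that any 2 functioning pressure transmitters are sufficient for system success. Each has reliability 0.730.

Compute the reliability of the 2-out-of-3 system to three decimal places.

0.821

R = Σ_{i=2}^{3} C(3,i) p^i (1−p)^{3−i} with p = 0.730
C(3,2)·0.730^2·0.270^1 = 0.43165
C(3,3)·0.730^3·0.270^0 = 0.38902
Sum = 0.821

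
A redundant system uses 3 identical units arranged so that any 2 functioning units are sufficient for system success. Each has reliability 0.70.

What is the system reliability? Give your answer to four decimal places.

R = Σ_{i=2}^{3} C(3,i) p^i (1−p)^{3−i} with p = 0.70
C(3,2)·0.70^2·0.30^1 = 0.441000
C(3,3)·0.70^3·0.30^0 = 0.343000
Sum = 0.7840

0.7840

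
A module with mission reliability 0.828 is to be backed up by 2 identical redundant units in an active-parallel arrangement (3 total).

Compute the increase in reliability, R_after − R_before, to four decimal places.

0.1669

R_before = 0.828
R_after = 1 − (1 − 0.828)^3 = 0.9949
ΔR = 0.9949 − 0.828 = 0.1669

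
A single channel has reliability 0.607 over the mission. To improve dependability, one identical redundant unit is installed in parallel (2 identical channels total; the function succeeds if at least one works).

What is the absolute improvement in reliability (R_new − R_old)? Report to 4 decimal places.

R_before = 0.607
R_after = 1 − (1 − 0.607)^2 = 0.8456
ΔR = 0.8456 − 0.607 = 0.2386

0.2386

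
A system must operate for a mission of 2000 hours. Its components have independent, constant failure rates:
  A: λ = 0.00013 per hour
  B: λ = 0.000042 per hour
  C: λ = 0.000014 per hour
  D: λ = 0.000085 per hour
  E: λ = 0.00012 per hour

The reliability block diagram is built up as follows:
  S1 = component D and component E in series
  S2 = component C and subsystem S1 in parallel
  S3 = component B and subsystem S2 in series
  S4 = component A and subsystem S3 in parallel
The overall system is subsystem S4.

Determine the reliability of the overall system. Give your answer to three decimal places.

0.980

R(A) = exp(−0.00013 × 2000) = 0.77105
R(B) = exp(−0.000042 × 2000) = 0.91943
R(C) = exp(−0.000014 × 2000) = 0.97239
R(D) = exp(−0.000085 × 2000) = 0.84366
R(E) = exp(−0.00012 × 2000) = 0.78663
Series (D and E): 0.84366 × 0.78663 = 0.66365
Parallel (C and [0.66365]): 1 − (1 − 0.97239)(1 − 0.66365) = 0.99071
Series (B and [0.99071]): 0.91943 × 0.99071 = 0.91089
Parallel (A and [0.91089]): 1 − (1 − 0.77105)(1 − 0.91089) = 0.980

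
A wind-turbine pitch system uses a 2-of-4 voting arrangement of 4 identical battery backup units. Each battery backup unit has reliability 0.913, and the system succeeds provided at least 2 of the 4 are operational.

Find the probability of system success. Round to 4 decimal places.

0.9975

R = Σ_{i=2}^{4} C(4,i) p^i (1−p)^{4−i} with p = 0.913
C(4,2)·0.913^2·0.087^2 = 0.037856
C(4,3)·0.913^3·0.087^1 = 0.264845
C(4,4)·0.913^4·0.087^0 = 0.694837
Sum = 0.9975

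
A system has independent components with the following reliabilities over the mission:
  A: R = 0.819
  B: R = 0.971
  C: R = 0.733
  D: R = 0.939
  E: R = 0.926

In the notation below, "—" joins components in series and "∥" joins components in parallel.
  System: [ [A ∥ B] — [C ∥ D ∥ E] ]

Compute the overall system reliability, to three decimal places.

Parallel (A and B): 1 − (1 − 0.81900)(1 − 0.97100) = 0.99475
Parallel (C, D, and E): 1 − (1 − 0.73300)(1 − 0.93900)(1 − 0.92600) = 0.99879
Series ([0.99475] and [0.99879]): 0.99475 × 0.99879 = 0.994

0.994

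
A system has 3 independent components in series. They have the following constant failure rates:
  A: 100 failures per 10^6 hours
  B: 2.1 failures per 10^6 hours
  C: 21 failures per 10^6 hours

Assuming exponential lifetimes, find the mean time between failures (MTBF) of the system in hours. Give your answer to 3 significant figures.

Series of exponential components: λ_sys = Σ λ_i
λ_sys = 0.00010 + 0.0000021 + 0.000021 = 1.2310e-04 /h
MTBF = 1 / λ_sys = 8120 h

8120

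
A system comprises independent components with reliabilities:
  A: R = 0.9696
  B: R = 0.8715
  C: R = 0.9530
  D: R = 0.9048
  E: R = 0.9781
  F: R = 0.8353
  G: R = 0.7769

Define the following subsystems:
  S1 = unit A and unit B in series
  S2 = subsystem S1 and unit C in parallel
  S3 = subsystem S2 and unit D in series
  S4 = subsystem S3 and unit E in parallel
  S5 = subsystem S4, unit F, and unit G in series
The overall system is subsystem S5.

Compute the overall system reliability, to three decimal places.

Series (A and B): 0.96960 × 0.87150 = 0.84501
Parallel ([0.84501] and C): 1 − (1 − 0.84501)(1 − 0.95300) = 0.99272
Series ([0.99272] and D): 0.99272 × 0.90480 = 0.89821
Parallel ([0.89821] and E): 1 − (1 − 0.89821)(1 − 0.97810) = 0.99777
Series ([0.99777], F, and G): 0.99777 × 0.83530 × 0.77690 = 0.647

0.647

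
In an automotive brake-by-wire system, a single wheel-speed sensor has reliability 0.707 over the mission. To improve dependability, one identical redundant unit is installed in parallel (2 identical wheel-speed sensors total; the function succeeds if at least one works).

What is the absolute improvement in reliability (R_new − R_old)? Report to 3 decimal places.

R_before = 0.707
R_after = 1 − (1 − 0.707)^2 = 0.914
ΔR = 0.914 − 0.707 = 0.207

0.207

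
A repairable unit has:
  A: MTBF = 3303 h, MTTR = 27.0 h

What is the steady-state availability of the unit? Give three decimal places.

0.992

A(A) = MTBF/(MTBF+MTTR) = 3303/(3303+27.0) = 0.992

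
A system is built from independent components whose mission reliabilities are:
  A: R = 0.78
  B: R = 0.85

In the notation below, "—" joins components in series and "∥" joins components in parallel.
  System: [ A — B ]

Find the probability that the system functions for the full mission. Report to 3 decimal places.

0.663

Series (A and B): 0.78000 × 0.85000 = 0.663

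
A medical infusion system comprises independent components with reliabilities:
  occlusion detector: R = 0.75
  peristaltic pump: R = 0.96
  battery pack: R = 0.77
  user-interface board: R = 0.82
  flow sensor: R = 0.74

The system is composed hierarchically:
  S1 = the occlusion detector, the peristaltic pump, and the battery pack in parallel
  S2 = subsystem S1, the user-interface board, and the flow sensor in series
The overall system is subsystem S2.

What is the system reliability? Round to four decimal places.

Parallel (occlusion detector, peristaltic pump, and battery pack): 1 − (1 − 0.750000)(1 − 0.960000)(1 − 0.770000) = 0.997700
Series ([0.997700], user-interface board, and flow sensor): 0.997700 × 0.820000 × 0.740000 = 0.6054

0.6054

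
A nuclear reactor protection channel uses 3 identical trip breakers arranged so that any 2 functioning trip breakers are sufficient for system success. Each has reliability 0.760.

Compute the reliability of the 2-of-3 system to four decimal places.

R = Σ_{i=2}^{3} C(3,i) p^i (1−p)^{3−i} with p = 0.760
C(3,2)·0.760^2·0.240^1 = 0.415872
C(3,3)·0.760^3·0.240^0 = 0.438976
Sum = 0.8548

0.8548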